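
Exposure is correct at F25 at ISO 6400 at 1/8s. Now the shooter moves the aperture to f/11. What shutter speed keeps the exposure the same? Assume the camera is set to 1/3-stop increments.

Aperture: f/25 → f/22 → f/20 → f/18 → f/16 → f/14 → f/13 → f/11 — 2 1/3 stops larger aperture (brighter).
Need 2 1/3 stops darker from the shutter speed: 1/8 → 1/10 → 1/13 → 1/15 → 1/20 → 1/25 → 1/30 → 1/40.

1/40s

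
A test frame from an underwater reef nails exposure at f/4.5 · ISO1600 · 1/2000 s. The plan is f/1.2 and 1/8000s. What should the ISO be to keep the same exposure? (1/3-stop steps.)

ISO 500

Aperture: f/4.5 → f/4 → f/3.5 → f/3.2 → f/2.8 → f/2.5 → f/2.2 → f/2 → f/1.8 → f/1.6 → f/1.4 → f/1.2 — 3 2/3 stops larger aperture (brighter).
Shutter speed: 1/2000 → 1/2500 → 1/3200 → 1/4000 → 1/5000 → 1/6400 → 1/8000 — 2 stops shorter (darker).
Net change so far: 1 2/3 stops brighter. Offset with the ISO: 1600 → 1250 → 1000 → 800 → 640 → 500.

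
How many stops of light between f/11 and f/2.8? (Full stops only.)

f/11 → f/8 → f/5.6 → f/4 → f/2.8 — count the steps: 4 stops.

4 stops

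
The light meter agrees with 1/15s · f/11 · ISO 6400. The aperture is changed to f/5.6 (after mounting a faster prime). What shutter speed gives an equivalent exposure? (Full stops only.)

1/60s

Aperture: f/11 → f/8 → f/5.6 — 2 stops larger aperture (brighter).
Need 2 stops darker from the shutter speed: 1/15 → 1/30 → 1/60.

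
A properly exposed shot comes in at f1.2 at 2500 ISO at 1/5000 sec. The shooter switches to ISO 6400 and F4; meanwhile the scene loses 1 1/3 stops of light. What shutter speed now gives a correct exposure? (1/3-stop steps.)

Scene light: 1 1/3 stops darker.
ISO: 2500 → 3200 → 4000 → 5000 → 6400 — 1 1/3 stops raised (brighter).
Aperture: f/1.2 → f/1.4 → f/1.6 → f/1.8 → f/2 → f/2.2 → f/2.5 → f/2.8 → f/3.2 → f/3.5 → f/4 — 3 1/3 stops smaller aperture (darker).
Net so far: 3 1/3 stops darker. Shutter speed: 1/5000 → 1/4000 → 1/3200 → 1/2500 → 1/2000 → 1/1600 → 1/1250 → 1/1000 → 1/800 → 1/640 → 1/500.

1/500s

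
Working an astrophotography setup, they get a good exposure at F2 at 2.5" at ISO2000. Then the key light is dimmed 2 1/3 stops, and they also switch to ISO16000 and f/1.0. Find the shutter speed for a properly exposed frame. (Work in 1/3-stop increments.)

0.4 s

Scene light: 2 1/3 stops darker.
ISO: 2000 → 2500 → 3200 → 4000 → 5000 → 6400 → 8000 → 10000 → 12800 → 16000 — 3 stops higher (brighter).
Aperture: f/2 → f/1.8 → f/1.6 → f/1.4 → f/1.2 → f/1.1 → f/1.0 — 2 stops wider (brighter).
Net so far: 2 2/3 stops brighter. Shutter speed: 2.5 → 2 → 1.6 → 1.3 → 1 → 0.8 → 0.6 → 0.5 → 0.4.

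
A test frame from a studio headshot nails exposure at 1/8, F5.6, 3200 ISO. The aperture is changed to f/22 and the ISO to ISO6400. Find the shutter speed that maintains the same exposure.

Aperture: f/5.6 → f/8 → f/11 → f/16 → f/22 — 4 stops narrower (darker).
ISO: 3200 → 6400 — 1 stop higher (brighter).
Net change so far: 3 stops darker. Offset with the shutter speed: 1/8 → 1/4 → 1/2 → 1.

1 s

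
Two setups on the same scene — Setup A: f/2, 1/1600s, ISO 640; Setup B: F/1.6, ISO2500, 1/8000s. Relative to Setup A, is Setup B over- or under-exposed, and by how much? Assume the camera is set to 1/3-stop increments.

Aperture: f/2 → f/1.8 → f/1.6 — 2/3 stop wider (brighter).
Shutter speed: 1/1600 → 1/2000 → 1/2500 → 1/3200 → 1/4000 → 1/5000 → 1/6400 → 1/8000 — 2 1/3 stops faster (darker).
ISO: 640 → 800 → 1000 → 1250 → 1600 → 2000 → 2500 — 2 stops raised (brighter).
Net: +2/3 −2 1/3 +2 = +1/3 stops.

1/3 stop brighter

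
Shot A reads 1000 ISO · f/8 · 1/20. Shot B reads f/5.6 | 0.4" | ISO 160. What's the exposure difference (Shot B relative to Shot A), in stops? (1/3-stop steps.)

1 1/3 stops brighter

Aperture: f/8 → f/7.1 → f/6.3 → f/5.6 — 1 stop larger aperture (brighter).
Shutter speed: 1/20 → 1/15 → 1/13 → 1/10 → 1/8 → 1/6 → 1/5 → 1/4 → 0.3 → 0.4 — 3 stops longer (brighter).
ISO: 1000 → 800 → 640 → 500 → 400 → 320 → 250 → 200 → 160 — 2 2/3 stops dropped (darker).
Net: +1 +3 −2 2/3 = +1 1/3 stops.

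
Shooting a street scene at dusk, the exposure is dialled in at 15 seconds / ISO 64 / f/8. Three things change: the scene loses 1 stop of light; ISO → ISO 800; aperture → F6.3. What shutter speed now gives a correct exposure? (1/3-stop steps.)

Scene light: 1 stop darker.
ISO: 64 → 80 → 100 → 125 → 160 → 200 → 250 → 320 → 400 → 500 → 640 → 800 — 3 2/3 stops raised (brighter).
Aperture: f/8 → f/7.1 → f/6.3 — 2/3 stop opened up (brighter).
Net so far: 3 1/3 stops brighter. Shutter speed: 15 → 13 → 10 → 8 → 6 → 5 → 4 → 3.2 → 2.5 → 2 → 1.6.

1.6 s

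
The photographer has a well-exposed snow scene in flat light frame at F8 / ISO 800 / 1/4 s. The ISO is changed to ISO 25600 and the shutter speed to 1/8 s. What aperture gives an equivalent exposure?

f/32

ISO: 800 → 1600 → 3200 → 6400 → 12800 → 25600 — 5 stops raised (brighter).
Shutter speed: 1/4 → 1/8 — 1 stop shorter (darker).
Net change so far: 4 stops brighter. Offset with the aperture: f/8 → f/11 → f/16 → f/22 → f/32.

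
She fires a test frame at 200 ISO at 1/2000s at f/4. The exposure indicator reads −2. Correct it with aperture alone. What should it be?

Underexposed by 2 stops → need 2 stops brighter.
Aperture: f/4 → f/2.8 → f/2.

f/2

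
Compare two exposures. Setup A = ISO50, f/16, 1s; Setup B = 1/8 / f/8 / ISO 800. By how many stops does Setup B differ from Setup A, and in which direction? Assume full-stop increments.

Aperture: f/16 → f/11 → f/8 — 2 stops wider (brighter).
Shutter speed: 1 → 1/2 → 1/4 → 1/8 — 3 stops shorter (darker).
ISO: 50 → 100 → 200 → 400 → 800 — 4 stops raised (brighter).
Net: +2 −3 +4 = +3 stops.

3 stops brighter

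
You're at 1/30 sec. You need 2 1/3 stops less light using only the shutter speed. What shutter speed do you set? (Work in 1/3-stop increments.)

1/160s

Shutter speed: 1/30 → 1/40 → 1/50 → 1/60 → 1/80 → 1/100 → 1/125 → 1/160 — 2 1/3 stops faster (darker).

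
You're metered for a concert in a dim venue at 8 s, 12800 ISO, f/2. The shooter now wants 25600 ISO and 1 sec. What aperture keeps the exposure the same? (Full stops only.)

f/1.0

ISO: 12800 → 25600 — 1 stop higher (brighter).
Shutter speed: 8 → 4 → 2 → 1 — 3 stops faster (darker).
Net change so far: 2 stops darker. Offset with the aperture: f/2 → f/1.4 → f/1.0.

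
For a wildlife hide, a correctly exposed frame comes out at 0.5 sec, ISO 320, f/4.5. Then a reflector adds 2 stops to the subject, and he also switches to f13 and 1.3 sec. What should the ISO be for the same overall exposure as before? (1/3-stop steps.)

Scene light: 2 stops brighter.
Aperture: f/4.5 → f/5 → f/5.6 → f/6.3 → f/7.1 → f/8 → f/9 → f/10 → f/11 → f/13 — 3 stops stopped down (darker).
Shutter speed: 0.5 → 0.6 → 0.8 → 1 → 1.3 — 1 1/3 stops longer (brighter).
Net so far: 1/3 stop brighter. ISO: 320 → 250.

ISO 250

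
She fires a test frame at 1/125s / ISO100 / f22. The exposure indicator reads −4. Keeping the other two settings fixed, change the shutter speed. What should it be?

Underexposed by 4 stops → need 4 stops brighter.
Shutter speed: 1/125 → 1/60 → 1/30 → 1/15 → 1/8.

1/8s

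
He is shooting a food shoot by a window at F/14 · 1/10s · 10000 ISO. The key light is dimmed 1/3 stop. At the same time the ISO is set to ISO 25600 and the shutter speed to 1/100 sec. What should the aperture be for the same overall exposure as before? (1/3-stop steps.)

Scene light: 1/3 stop darker.
ISO: 10000 → 12800 → 16000 → 20000 → 25600 — 1 1/3 stops raised (brighter).
Shutter speed: 1/10 → 1/13 → 1/15 → 1/20 → 1/25 → 1/30 → 1/40 → 1/50 → 1/60 → 1/80 → 1/100 — 3 1/3 stops faster (darker).
Net so far: 2 1/3 stops darker. Aperture: f/14 → f/13 → f/11 → f/10 → f/9 → f/8 → f/7.1 → f/6.3.

f/6.3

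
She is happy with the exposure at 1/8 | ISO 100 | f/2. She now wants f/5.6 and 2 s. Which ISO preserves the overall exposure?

Aperture: f/2 → f/2.8 → f/4 → f/5.6 — 3 stops narrower (darker).
Shutter speed: 1/8 → 1/4 → 1/2 → 1 → 2 — 4 stops slower (brighter).
Net change so far: 1 stop brighter. Offset with the ISO: 100 → 50.

ISO 50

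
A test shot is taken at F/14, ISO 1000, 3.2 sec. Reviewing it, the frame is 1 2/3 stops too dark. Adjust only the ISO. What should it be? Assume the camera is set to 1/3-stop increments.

ISO 3200

Underexposed by 1 2/3 stops → need 1 2/3 stops brighter.
ISO: 1000 → 1250 → 1600 → 2000 → 2500 → 3200.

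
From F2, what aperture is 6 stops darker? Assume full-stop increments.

Aperture: f/2 → f/2.8 → f/4 → f/5.6 → f/8 → f/11 → f/16 — 6 stops stopped down (darker).

f/16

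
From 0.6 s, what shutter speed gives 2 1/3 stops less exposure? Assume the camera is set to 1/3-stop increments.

1/8s

Shutter speed: 0.6 → 0.5 → 0.4 → 0.3 → 1/4 → 1/5 → 1/6 → 1/8 — 2 1/3 stops faster (darker).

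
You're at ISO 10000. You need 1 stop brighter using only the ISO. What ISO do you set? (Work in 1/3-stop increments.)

ISO: 10000 → 12800 → 16000 → 20000 — 1 stop higher (brighter).

ISO 20000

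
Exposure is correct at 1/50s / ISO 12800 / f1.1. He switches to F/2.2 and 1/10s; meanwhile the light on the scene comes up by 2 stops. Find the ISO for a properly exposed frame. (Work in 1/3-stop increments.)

Scene light: 2 stops brighter.
Aperture: f/1.1 → f/1.2 → f/1.4 → f/1.6 → f/1.8 → f/2 → f/2.2 — 2 stops stopped down (darker).
Shutter speed: 1/50 → 1/40 → 1/30 → 1/25 → 1/20 → 1/15 → 1/13 → 1/10 — 2 1/3 stops longer (brighter).
Net so far: 2 1/3 stops brighter. ISO: 12800 → 10000 → 8000 → 6400 → 5000 → 4000 → 3200 → 2500.

ISO 2500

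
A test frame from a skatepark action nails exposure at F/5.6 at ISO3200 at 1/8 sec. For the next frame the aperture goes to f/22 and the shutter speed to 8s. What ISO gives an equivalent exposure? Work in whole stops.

Aperture: f/5.6 → f/8 → f/11 → f/16 → f/22 — 4 stops stopped down (darker).
Shutter speed: 1/8 → 1/4 → 1/2 → 1 → 2 → 4 → 8 — 6 stops longer (brighter).
Net change so far: 2 stops brighter. Offset with the ISO: 3200 → 1600 → 800.

ISO 800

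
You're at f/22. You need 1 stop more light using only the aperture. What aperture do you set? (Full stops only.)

f/16

Aperture: f/22 → f/16 — 1 stop opened up (brighter).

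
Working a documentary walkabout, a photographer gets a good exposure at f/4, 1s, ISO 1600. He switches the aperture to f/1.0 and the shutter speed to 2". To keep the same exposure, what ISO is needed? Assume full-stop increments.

ISO 50

Aperture: f/4 → f/2.8 → f/2 → f/1.4 → f/1.0 — 4 stops wider (brighter).
Shutter speed: 1 → 2 — 1 stop slower (brighter).
Net change so far: 5 stops brighter. Offset with the ISO: 1600 → 800 → 400 → 200 → 100 → 50.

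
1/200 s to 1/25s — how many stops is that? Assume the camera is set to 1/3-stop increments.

1/200 → 1/160 → 1/125 → 1/100 → 1/80 → 1/60 → 1/50 → 1/40 → 1/30 → 1/25 — count the steps: 9 third-stops = 3 stops.

3 stops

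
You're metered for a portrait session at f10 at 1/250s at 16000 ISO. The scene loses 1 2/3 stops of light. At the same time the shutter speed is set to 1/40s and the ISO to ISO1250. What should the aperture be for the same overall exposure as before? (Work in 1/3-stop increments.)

Scene light: 1 2/3 stops darker.
Shutter speed: 1/250 → 1/200 → 1/160 → 1/125 → 1/100 → 1/80 → 1/60 → 1/50 → 1/40 — 2 2/3 stops slower (brighter).
ISO: 16000 → 12800 → 10000 → 8000 → 6400 → 5000 → 4000 → 3200 → 2500 → 2000 → 1600 → 1250 — 3 2/3 stops dropped (darker).
Net so far: 2 2/3 stops darker. Aperture: f/10 → f/9 → f/8 → f/7.1 → f/6.3 → f/5.6 → f/5 → f/4.5 → f/4.

f/4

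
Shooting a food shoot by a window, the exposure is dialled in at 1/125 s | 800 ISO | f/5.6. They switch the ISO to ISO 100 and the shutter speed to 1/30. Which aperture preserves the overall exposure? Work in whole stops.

ISO: 800 → 400 → 200 → 100 — 3 stops lower (darker).
Shutter speed: 1/125 → 1/60 → 1/30 — 2 stops slower (brighter).
Net change so far: 1 stop darker. Offset with the aperture: f/5.6 → f/4.

f/4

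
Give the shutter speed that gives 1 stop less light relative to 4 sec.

Shutter speed: 4 → 2 — 1 stop faster (darker).

2 s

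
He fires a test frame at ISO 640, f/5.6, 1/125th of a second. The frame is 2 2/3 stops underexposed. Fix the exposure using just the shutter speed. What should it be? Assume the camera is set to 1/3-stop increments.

1/20s

Underexposed by 2 2/3 stops → need 2 2/3 stops brighter.
Shutter speed: 1/125 → 1/100 → 1/80 → 1/60 → 1/50 → 1/40 → 1/30 → 1/25 → 1/20.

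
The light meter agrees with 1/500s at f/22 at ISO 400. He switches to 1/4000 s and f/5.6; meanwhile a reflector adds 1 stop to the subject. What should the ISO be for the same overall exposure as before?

Scene light: 1 stop brighter.
Shutter speed: 1/500 → 1/1000 → 1/2000 → 1/4000 — 3 stops shorter (darker).
Aperture: f/22 → f/16 → f/11 → f/8 → f/5.6 — 4 stops wider (brighter).
Net so far: 2 stops brighter. ISO: 400 → 200 → 100.

ISO 100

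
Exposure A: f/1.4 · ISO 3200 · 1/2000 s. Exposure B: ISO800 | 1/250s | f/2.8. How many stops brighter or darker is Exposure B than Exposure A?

1 stop darker

Aperture: f/1.4 → f/2 → f/2.8 — 2 stops stopped down (darker).
Shutter speed: 1/2000 → 1/1000 → 1/500 → 1/250 — 3 stops slower (brighter).
ISO: 3200 → 1600 → 800 — 2 stops dropped (darker).
Net: −2 +3 −2 = −1 stop.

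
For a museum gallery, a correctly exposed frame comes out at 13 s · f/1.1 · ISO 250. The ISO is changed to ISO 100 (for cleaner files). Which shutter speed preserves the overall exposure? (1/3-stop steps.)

30 s

ISO: 250 → 200 → 160 → 125 → 100 — 1 1/3 stops lower (darker).
Need 1 1/3 stops brighter from the shutter speed: 13 → 15 → 20 → 25 → 30.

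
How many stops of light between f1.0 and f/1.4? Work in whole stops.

f/1.0 → f/1.4 — count the steps: 1 stop.

1 stop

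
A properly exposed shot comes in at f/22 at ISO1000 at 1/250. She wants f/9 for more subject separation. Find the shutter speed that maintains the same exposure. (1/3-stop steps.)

1/1600s

Aperture: f/22 → f/20 → f/18 → f/16 → f/14 → f/13 → f/11 → f/10 → f/9 — 2 2/3 stops opened up (brighter).
Need 2 2/3 stops darker from the shutter speed: 1/250 → 1/320 → 1/400 → 1/500 → 1/640 → 1/800 → 1/1000 → 1/1250 → 1/1600.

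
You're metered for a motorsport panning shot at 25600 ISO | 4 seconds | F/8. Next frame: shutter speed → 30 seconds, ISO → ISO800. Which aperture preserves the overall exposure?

f/4

Shutter speed: 4 → 8 → 15 → 30 — 3 stops longer (brighter).
ISO: 25600 → 12800 → 6400 → 3200 → 1600 → 800 — 5 stops lower (darker).
Net change so far: 2 stops darker. Offset with the aperture: f/8 → f/5.6 → f/4.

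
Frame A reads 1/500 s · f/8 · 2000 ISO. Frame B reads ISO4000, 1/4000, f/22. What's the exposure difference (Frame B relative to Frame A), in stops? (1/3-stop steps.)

5 stops darker

Aperture: f/8 → f/9 → f/10 → f/11 → f/13 → f/14 → f/16 → f/18 → f/20 → f/22 — 3 stops narrower (darker).
Shutter speed: 1/500 → 1/640 → 1/800 → 1/1000 → 1/1250 → 1/1600 → 1/2000 → 1/2500 → 1/3200 → 1/4000 — 3 stops shorter (darker).
ISO: 2000 → 2500 → 3200 → 4000 — 1 stop higher (brighter).
Net: −3 −3 +1 = −5 stops.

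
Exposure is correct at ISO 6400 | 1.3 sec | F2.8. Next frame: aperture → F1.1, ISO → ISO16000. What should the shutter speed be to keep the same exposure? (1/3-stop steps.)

Aperture: f/2.8 → f/2.5 → f/2.2 → f/2 → f/1.8 → f/1.6 → f/1.4 → f/1.2 → f/1.1 — 2 2/3 stops larger aperture (brighter).
ISO: 6400 → 8000 → 10000 → 12800 → 16000 — 1 1/3 stops higher (brighter).
Net change so far: 4 stops brighter. Offset with the shutter speed: 1.3 → 1 → 0.8 → 0.6 → 0.5 → 0.4 → 0.3 → 1/4 → 1/5 → 1/6 → 1/8 → 1/10 → 1/13.

1/13s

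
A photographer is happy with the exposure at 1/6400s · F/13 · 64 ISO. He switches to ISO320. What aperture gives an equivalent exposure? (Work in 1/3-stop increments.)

ISO: 64 → 80 → 100 → 125 → 160 → 200 → 250 → 320 — 2 1/3 stops higher (brighter).
Need 2 1/3 stops darker from the aperture: f/13 → f/14 → f/16 → f/18 → f/20 → f/22 → f/25 → f/29.

f/29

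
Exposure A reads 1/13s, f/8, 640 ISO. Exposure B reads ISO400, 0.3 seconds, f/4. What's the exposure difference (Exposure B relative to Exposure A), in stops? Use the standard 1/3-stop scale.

3 1/3 stops brighter

Aperture: f/8 → f/7.1 → f/6.3 → f/5.6 → f/5 → f/4.5 → f/4 — 2 stops larger aperture (brighter).
Shutter speed: 1/13 → 1/10 → 1/8 → 1/6 → 1/5 → 1/4 → 0.3 — 2 stops longer (brighter).
ISO: 640 → 500 → 400 — 2/3 stop dropped (darker).
Net: +2 +2 −2/3 = +3 1/3 stops.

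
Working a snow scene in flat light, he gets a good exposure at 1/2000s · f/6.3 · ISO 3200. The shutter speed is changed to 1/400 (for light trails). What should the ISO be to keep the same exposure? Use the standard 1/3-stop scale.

ISO 640

Shutter speed: 1/2000 → 1/1600 → 1/1250 → 1/1000 → 1/800 → 1/640 → 1/500 → 1/400 — 2 1/3 stops longer (brighter).
Need 2 1/3 stops darker from the ISO: 3200 → 2500 → 2000 → 1600 → 1250 → 1000 → 800 → 640.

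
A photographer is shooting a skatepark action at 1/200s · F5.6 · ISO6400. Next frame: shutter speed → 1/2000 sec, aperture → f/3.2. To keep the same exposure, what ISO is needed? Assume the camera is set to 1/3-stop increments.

Shutter speed: 1/200 → 1/250 → 1/320 → 1/400 → 1/500 → 1/640 → 1/800 → 1/1000 → 1/1250 → 1/1600 → 1/2000 — 3 1/3 stops shorter (darker).
Aperture: f/5.6 → f/5 → f/4.5 → f/4 → f/3.5 → f/3.2 — 1 2/3 stops opened up (brighter).
Net change so far: 1 2/3 stops darker. Offset with the ISO: 6400 → 8000 → 10000 → 12800 → 16000 → 20000.

ISO 20000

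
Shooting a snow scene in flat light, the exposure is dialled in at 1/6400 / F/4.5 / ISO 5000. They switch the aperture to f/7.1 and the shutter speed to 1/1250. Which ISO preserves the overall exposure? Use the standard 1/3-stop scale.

ISO 2500

Aperture: f/4.5 → f/5 → f/5.6 → f/6.3 → f/7.1 — 1 1/3 stops smaller aperture (darker).
Shutter speed: 1/6400 → 1/5000 → 1/4000 → 1/3200 → 1/2500 → 1/2000 → 1/1600 → 1/1250 — 2 1/3 stops slower (brighter).
Net change so far: 1 stop brighter. Offset with the ISO: 5000 → 4000 → 3200 → 2500.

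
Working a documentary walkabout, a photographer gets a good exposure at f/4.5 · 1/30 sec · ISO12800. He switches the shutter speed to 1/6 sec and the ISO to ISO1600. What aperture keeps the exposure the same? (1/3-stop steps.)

Shutter speed: 1/30 → 1/25 → 1/20 → 1/15 → 1/13 → 1/10 → 1/8 → 1/6 — 2 1/3 stops longer (brighter).
ISO: 12800 → 10000 → 8000 → 6400 → 5000 → 4000 → 3200 → 2500 → 2000 → 1600 — 3 stops lower (darker).
Net change so far: 2/3 stop darker. Offset with the aperture: f/4.5 → f/4 → f/3.5.

f/3.5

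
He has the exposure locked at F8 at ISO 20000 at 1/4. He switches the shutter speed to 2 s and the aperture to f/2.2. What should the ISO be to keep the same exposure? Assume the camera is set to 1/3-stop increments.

ISO 200

Shutter speed: 1/4 → 0.3 → 0.4 → 0.5 → 0.6 → 0.8 → 1 → 1.3 → 1.6 → 2 — 3 stops slower (brighter).
Aperture: f/8 → f/7.1 → f/6.3 → f/5.6 → f/5 → f/4.5 → f/4 → f/3.5 → f/3.2 → f/2.8 → f/2.5 → f/2.2 — 3 2/3 stops larger aperture (brighter).
Net change so far: 6 2/3 stops brighter. Offset with the ISO: 20000 → 16000 → 12800 → 10000 → 8000 → 6400 → 5000 → 4000 → 3200 → 2500 → 2000 → 1600 → 1250 → 1000 → 800 → 640 → 500 → 400 → 320 → 250 → 200.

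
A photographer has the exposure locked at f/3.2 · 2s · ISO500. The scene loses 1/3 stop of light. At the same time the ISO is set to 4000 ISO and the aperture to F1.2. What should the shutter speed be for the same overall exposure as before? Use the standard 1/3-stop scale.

Scene light: 1/3 stop darker.
ISO: 500 → 640 → 800 → 1000 → 1250 → 1600 → 2000 → 2500 → 3200 → 4000 — 3 stops raised (brighter).
Aperture: f/3.2 → f/2.8 → f/2.5 → f/2.2 → f/2 → f/1.8 → f/1.6 → f/1.4 → f/1.2 — 2 2/3 stops opened up (brighter).
Net so far: 5 1/3 stops brighter. Shutter speed: 2 → 1.6 → 1.3 → 1 → 0.8 → 0.6 → 0.5 → 0.4 → 0.3 → 1/4 → 1/5 → 1/6 → 1/8 → 1/10 → 1/13 → 1/15 → 1/20.

1/20s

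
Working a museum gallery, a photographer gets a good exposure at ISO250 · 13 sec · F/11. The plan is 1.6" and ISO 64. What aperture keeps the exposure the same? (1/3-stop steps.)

Shutter speed: 13 → 10 → 8 → 6 → 5 → 4 → 3.2 → 2.5 → 2 → 1.6 — 3 stops shorter (darker).
ISO: 250 → 200 → 160 → 125 → 100 → 80 → 64 — 2 stops lower (darker).
Net change so far: 5 stops darker. Offset with the aperture: f/11 → f/10 → f/9 → f/8 → f/7.1 → f/6.3 → f/5.6 → f/5 → f/4.5 → f/4 → f/3.5 → f/3.2 → f/2.8 → f/2.5 → f/2.2 → f/2.

f/2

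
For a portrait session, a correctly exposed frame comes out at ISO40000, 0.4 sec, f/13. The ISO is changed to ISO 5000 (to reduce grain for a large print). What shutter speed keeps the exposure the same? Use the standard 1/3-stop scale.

ISO: 40000 → 32000 → 25600 → 20000 → 16000 → 12800 → 10000 → 8000 → 6400 → 5000 — 3 stops lower (darker).
Need 3 stops brighter from the shutter speed: 0.4 → 0.5 → 0.6 → 0.8 → 1 → 1.3 → 1.6 → 2 → 2.5 → 3.2.

3.2 s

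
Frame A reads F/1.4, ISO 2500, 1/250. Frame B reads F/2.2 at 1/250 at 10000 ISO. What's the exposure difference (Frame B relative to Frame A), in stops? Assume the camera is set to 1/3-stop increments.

Aperture: f/1.4 → f/1.6 → f/1.8 → f/2 → f/2.2 — 1 1/3 stops narrower (darker).
Shutter speed: unchanged.
ISO: 2500 → 3200 → 4000 → 5000 → 6400 → 8000 → 10000 — 2 stops raised (brighter).
Net: −1 1/3 +2 = +2/3 stops.

2/3 stop brighter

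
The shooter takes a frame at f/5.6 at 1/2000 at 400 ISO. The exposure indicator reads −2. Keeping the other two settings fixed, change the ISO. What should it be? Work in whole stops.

ISO 1600

Underexposed by 2 stops → need 2 stops brighter.
ISO: 400 → 800 → 1600.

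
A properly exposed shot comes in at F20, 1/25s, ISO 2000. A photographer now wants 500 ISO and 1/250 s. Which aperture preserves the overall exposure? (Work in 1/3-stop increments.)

f/3.2

ISO: 2000 → 1600 → 1250 → 1000 → 800 → 640 → 500 — 2 stops dropped (darker).
Shutter speed: 1/25 → 1/30 → 1/40 → 1/50 → 1/60 → 1/80 → 1/100 → 1/125 → 1/160 → 1/200 → 1/250 — 3 1/3 stops faster (darker).
Net change so far: 5 1/3 stops darker. Offset with the aperture: f/20 → f/18 → f/16 → f/14 → f/13 → f/11 → f/10 → f/9 → f/8 → f/7.1 → f/6.3 → f/5.6 → f/5 → f/4.5 → f/4 → f/3.5 → f/3.2.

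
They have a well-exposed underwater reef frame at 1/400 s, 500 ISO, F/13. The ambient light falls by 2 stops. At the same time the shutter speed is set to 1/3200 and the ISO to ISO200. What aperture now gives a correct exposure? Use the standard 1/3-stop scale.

Scene light: 2 stops darker.
Shutter speed: 1/400 → 1/500 → 1/640 → 1/800 → 1/1000 → 1/1250 → 1/1600 → 1/2000 → 1/2500 → 1/3200 — 3 stops shorter (darker).
ISO: 500 → 400 → 320 → 250 → 200 — 1 1/3 stops lower (darker).
Net so far: 6 1/3 stops darker. Aperture: f/13 → f/11 → f/10 → f/9 → f/8 → f/7.1 → f/6.3 → f/5.6 → f/5 → f/4.5 → f/4 → f/3.5 → f/3.2 → f/2.8 → f/2.5 → f/2.2 → f/2 → f/1.8 → f/1.6 → f/1.4.

f/1.4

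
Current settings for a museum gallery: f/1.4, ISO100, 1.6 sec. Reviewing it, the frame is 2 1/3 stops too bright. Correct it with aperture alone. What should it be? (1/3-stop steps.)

Overexposed by 2 1/3 stops → need 2 1/3 stops darker.
Aperture: f/1.4 → f/1.6 → f/1.8 → f/2 → f/2.2 → f/2.5 → f/2.8 → f/3.2.

f/3.2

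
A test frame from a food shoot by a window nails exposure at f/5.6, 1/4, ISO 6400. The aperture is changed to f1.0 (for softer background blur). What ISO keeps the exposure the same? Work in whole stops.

Aperture: f/5.6 → f/4 → f/2.8 → f/2 → f/1.4 → f/1.0 — 5 stops opened up (brighter).
Need 5 stops darker from the ISO: 6400 → 3200 → 1600 → 800 → 400 → 200.

ISO 200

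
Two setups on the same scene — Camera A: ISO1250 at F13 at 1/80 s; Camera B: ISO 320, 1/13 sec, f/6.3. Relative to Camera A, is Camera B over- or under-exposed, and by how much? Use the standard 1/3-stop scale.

2 2/3 stops brighter

Aperture: f/13 → f/11 → f/10 → f/9 → f/8 → f/7.1 → f/6.3 — 2 stops larger aperture (brighter).
Shutter speed: 1/80 → 1/60 → 1/50 → 1/40 → 1/30 → 1/25 → 1/20 → 1/15 → 1/13 — 2 2/3 stops longer (brighter).
ISO: 1250 → 1000 → 800 → 640 → 500 → 400 → 320 — 2 stops dropped (darker).
Net: +2 +2 2/3 −2 = +2 2/3 stops.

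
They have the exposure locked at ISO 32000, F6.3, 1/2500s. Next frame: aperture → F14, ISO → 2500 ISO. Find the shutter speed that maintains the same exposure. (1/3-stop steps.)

1/40s

Aperture: f/6.3 → f/7.1 → f/8 → f/9 → f/10 → f/11 → f/13 → f/14 — 2 1/3 stops smaller aperture (darker).
ISO: 32000 → 25600 → 20000 → 16000 → 12800 → 10000 → 8000 → 6400 → 5000 → 4000 → 3200 → 2500 — 3 2/3 stops dropped (darker).
Net change so far: 6 stops darker. Offset with the shutter speed: 1/2500 → 1/2000 → 1/1600 → 1/1250 → 1/1000 → 1/800 → 1/640 → 1/500 → 1/400 → 1/320 → 1/250 → 1/200 → 1/160 → 1/125 → 1/100 → 1/80 → 1/60 → 1/50 → 1/40.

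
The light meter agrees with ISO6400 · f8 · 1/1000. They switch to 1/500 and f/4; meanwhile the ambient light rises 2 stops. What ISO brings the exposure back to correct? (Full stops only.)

ISO 200

Scene light: 2 stops brighter.
Shutter speed: 1/1000 → 1/500 — 1 stop slower (brighter).
Aperture: f/8 → f/5.6 → f/4 — 2 stops opened up (brighter).
Net so far: 5 stops brighter. ISO: 6400 → 3200 → 1600 → 800 → 400 → 200.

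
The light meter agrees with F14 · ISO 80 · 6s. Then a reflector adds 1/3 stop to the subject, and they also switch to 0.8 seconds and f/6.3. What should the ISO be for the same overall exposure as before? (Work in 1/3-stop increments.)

Scene light: 1/3 stop brighter.
Shutter speed: 6 → 5 → 4 → 3.2 → 2.5 → 2 → 1.6 → 1.3 → 1 → 0.8 — 3 stops faster (darker).
Aperture: f/14 → f/13 → f/11 → f/10 → f/9 → f/8 → f/7.1 → f/6.3 — 2 1/3 stops opened up (brighter).
Net so far: 1/3 stop darker. ISO: 80 → 100.

ISO 100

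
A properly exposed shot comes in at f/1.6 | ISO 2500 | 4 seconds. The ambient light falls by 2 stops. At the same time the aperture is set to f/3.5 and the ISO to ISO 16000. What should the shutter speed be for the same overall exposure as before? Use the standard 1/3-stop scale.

Scene light: 2 stops darker.
Aperture: f/1.6 → f/1.8 → f/2 → f/2.2 → f/2.5 → f/2.8 → f/3.2 → f/3.5 — 2 1/3 stops stopped down (darker).
ISO: 2500 → 3200 → 4000 → 5000 → 6400 → 8000 → 10000 → 12800 → 16000 — 2 2/3 stops higher (brighter).
Net so far: 1 2/3 stops darker. Shutter speed: 4 → 5 → 6 → 8 → 10 → 13.

13 s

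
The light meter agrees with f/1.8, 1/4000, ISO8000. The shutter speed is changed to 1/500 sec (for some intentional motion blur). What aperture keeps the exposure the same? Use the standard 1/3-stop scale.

Shutter speed: 1/4000 → 1/3200 → 1/2500 → 1/2000 → 1/1600 → 1/1250 → 1/1000 → 1/800 → 1/640 → 1/500 — 3 stops slower (brighter).
Need 3 stops darker from the aperture: f/1.8 → f/2 → f/2.2 → f/2.5 → f/2.8 → f/3.2 → f/3.5 → f/4 → f/4.5 → f/5.

f/5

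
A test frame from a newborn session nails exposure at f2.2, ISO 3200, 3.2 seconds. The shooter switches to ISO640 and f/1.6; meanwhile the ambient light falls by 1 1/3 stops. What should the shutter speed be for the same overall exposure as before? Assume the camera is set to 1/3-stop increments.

20 s

Scene light: 1 1/3 stops darker.
ISO: 3200 → 2500 → 2000 → 1600 → 1250 → 1000 → 800 → 640 — 2 1/3 stops lower (darker).
Aperture: f/2.2 → f/2 → f/1.8 → f/1.6 — 1 stop opened up (brighter).
Net so far: 2 2/3 stops darker. Shutter speed: 3.2 → 4 → 5 → 6 → 8 → 10 → 13 → 15 → 20.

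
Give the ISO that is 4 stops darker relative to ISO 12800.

ISO 800

ISO: 12800 → 6400 → 3200 → 1600 → 800 — 4 stops dropped (darker).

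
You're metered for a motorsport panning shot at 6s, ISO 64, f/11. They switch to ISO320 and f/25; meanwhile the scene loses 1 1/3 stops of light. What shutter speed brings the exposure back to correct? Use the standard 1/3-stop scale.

15 s

Scene light: 1 1/3 stops darker.
ISO: 64 → 80 → 100 → 125 → 160 → 200 → 250 → 320 — 2 1/3 stops higher (brighter).
Aperture: f/11 → f/13 → f/14 → f/16 → f/18 → f/20 → f/22 → f/25 — 2 1/3 stops smaller aperture (darker).
Net so far: 1 1/3 stops darker. Shutter speed: 6 → 8 → 10 → 13 → 15.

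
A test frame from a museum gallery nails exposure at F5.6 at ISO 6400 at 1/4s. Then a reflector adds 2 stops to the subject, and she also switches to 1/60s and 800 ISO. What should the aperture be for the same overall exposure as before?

f/1.0

Scene light: 2 stops brighter.
Shutter speed: 1/4 → 1/8 → 1/15 → 1/30 → 1/60 — 4 stops shorter (darker).
ISO: 6400 → 3200 → 1600 → 800 — 3 stops dropped (darker).
Net so far: 5 stops darker. Aperture: f/5.6 → f/4 → f/2.8 → f/2 → f/1.4 → f/1.0.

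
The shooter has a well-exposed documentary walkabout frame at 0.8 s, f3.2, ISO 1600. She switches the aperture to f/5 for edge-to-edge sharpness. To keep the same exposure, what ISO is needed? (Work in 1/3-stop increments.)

ISO 4000

Aperture: f/3.2 → f/3.5 → f/4 → f/4.5 → f/5 — 1 1/3 stops stopped down (darker).
Need 1 1/3 stops brighter from the ISO: 1600 → 2000 → 2500 → 3200 → 4000.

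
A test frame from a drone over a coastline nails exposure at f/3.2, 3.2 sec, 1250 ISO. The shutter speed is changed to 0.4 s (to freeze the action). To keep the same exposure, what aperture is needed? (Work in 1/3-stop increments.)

f/1.1

Shutter speed: 3.2 → 2.5 → 2 → 1.6 → 1.3 → 1 → 0.8 → 0.6 → 0.5 → 0.4 — 3 stops faster (darker).
Need 3 stops brighter from the aperture: f/3.2 → f/2.8 → f/2.5 → f/2.2 → f/2 → f/1.8 → f/1.6 → f/1.4 → f/1.2 → f/1.1.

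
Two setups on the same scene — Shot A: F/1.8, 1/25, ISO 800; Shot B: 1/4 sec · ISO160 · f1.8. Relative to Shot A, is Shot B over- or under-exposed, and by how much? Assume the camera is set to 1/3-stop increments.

1/3 stop brighter

Aperture: unchanged.
Shutter speed: 1/25 → 1/20 → 1/15 → 1/13 → 1/10 → 1/8 → 1/6 → 1/5 → 1/4 — 2 2/3 stops slower (brighter).
ISO: 800 → 640 → 500 → 400 → 320 → 250 → 200 → 160 — 2 1/3 stops lower (darker).
Net: +2 2/3 −2 1/3 = +1/3 stops.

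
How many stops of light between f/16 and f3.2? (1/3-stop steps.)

f/16 → f/14 → f/13 → f/11 → f/10 → f/9 → f/8 → f/7.1 → f/6.3 → f/5.6 → f/5 → f/4.5 → f/4 → f/3.5 → f/3.2 — count the steps: 14 third-stops = 4 2/3 stops.

4 2/3 stops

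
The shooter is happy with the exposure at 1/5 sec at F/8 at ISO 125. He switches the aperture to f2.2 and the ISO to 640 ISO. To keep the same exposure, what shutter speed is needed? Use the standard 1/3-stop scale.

Aperture: f/8 → f/7.1 → f/6.3 → f/5.6 → f/5 → f/4.5 → f/4 → f/3.5 → f/3.2 → f/2.8 → f/2.5 → f/2.2 — 3 2/3 stops wider (brighter).
ISO: 125 → 160 → 200 → 250 → 320 → 400 → 500 → 640 — 2 1/3 stops raised (brighter).
Net change so far: 6 stops brighter. Offset with the shutter speed: 1/5 → 1/6 → 1/8 → 1/10 → 1/13 → 1/15 → 1/20 → 1/25 → 1/30 → 1/40 → 1/50 → 1/60 → 1/80 → 1/100 → 1/125 → 1/160 → 1/200 → 1/250 → 1/320.

1/320s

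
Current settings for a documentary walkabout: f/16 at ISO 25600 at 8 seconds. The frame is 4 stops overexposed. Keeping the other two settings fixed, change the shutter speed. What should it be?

Overexposed by 4 stops → need 4 stops darker.
Shutter speed: 8 → 4 → 2 → 1 → 1/2.

1/2s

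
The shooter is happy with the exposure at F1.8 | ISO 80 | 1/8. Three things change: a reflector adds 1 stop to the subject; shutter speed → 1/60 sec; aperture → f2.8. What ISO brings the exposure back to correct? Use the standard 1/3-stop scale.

ISO 800

Scene light: 1 stop brighter.
Shutter speed: 1/8 → 1/10 → 1/13 → 1/15 → 1/20 → 1/25 → 1/30 → 1/40 → 1/50 → 1/60 — 3 stops shorter (darker).
Aperture: f/1.8 → f/2 → f/2.2 → f/2.5 → f/2.8 — 1 1/3 stops smaller aperture (darker).
Net so far: 3 1/3 stops darker. ISO: 80 → 100 → 125 → 160 → 200 → 250 → 320 → 400 → 500 → 640 → 800.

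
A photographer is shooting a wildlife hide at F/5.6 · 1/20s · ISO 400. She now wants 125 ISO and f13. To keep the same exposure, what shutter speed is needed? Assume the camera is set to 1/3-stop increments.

0.8 s

ISO: 400 → 320 → 250 → 200 → 160 → 125 — 1 2/3 stops lower (darker).
Aperture: f/5.6 → f/6.3 → f/7.1 → f/8 → f/9 → f/10 → f/11 → f/13 — 2 1/3 stops stopped down (darker).
Net change so far: 4 stops darker. Offset with the shutter speed: 1/20 → 1/15 → 1/13 → 1/10 → 1/8 → 1/6 → 1/5 → 1/4 → 0.3 → 0.4 → 0.5 → 0.6 → 0.8.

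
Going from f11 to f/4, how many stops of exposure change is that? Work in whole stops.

f/11 → f/8 → f/5.6 → f/4 — count the steps: 3 stops.

3 stops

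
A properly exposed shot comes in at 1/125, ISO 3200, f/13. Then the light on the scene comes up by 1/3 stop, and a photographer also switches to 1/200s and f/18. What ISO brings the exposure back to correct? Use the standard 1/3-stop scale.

Scene light: 1/3 stop brighter.
Shutter speed: 1/125 → 1/160 → 1/200 — 2/3 stop faster (darker).
Aperture: f/13 → f/14 → f/16 → f/18 — 1 stop stopped down (darker).
Net so far: 1 1/3 stops darker. ISO: 3200 → 4000 → 5000 → 6400 → 8000.

ISO 8000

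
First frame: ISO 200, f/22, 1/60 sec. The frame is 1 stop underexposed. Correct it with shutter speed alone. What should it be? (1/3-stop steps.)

1/30s

Underexposed by 1 stop → need 1 stop brighter.
Shutter speed: 1/60 → 1/50 → 1/40 → 1/30.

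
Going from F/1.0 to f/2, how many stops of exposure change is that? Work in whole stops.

f/1.0 → f/1.4 → f/2 — count the steps: 2 stops.

2 stops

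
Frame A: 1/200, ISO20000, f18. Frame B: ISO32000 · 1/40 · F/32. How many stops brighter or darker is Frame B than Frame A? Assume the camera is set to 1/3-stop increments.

Aperture: f/18 → f/20 → f/22 → f/25 → f/29 → f/32 — 1 2/3 stops stopped down (darker).
Shutter speed: 1/200 → 1/160 → 1/125 → 1/100 → 1/80 → 1/60 → 1/50 → 1/40 — 2 1/3 stops longer (brighter).
ISO: 20000 → 25600 → 32000 — 2/3 stop raised (brighter).
Net: −1 2/3 +2 1/3 +2/3 = +1 1/3 stops.

1 1/3 stops brighter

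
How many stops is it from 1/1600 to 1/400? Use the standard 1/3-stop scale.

1/1600 → 1/1250 → 1/1000 → 1/800 → 1/640 → 1/500 → 1/400 — count the steps: 6 third-stops = 2 stops.

2 stops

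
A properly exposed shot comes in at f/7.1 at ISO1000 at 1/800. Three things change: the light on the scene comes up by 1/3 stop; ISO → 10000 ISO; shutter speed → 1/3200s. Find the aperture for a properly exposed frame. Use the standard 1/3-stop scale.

Scene light: 1/3 stop brighter.
ISO: 1000 → 1250 → 1600 → 2000 → 2500 → 3200 → 4000 → 5000 → 6400 → 8000 → 10000 — 3 1/3 stops raised (brighter).
Shutter speed: 1/800 → 1/1000 → 1/1250 → 1/1600 → 1/2000 → 1/2500 → 1/3200 — 2 stops faster (darker).
Net so far: 1 2/3 stops brighter. Aperture: f/7.1 → f/8 → f/9 → f/10 → f/11 → f/13.

f/13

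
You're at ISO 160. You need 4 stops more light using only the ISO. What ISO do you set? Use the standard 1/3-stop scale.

ISO 2500

ISO: 160 → 200 → 250 → 320 → 400 → 500 → 640 → 800 → 1000 → 1250 → 1600 → 2000 → 2500 — 4 stops raised (brighter).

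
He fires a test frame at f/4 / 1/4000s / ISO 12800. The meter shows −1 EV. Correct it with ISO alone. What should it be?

Underexposed by 1 stop → need 1 stop brighter.
ISO: 12800 → 25600.

ISO 25600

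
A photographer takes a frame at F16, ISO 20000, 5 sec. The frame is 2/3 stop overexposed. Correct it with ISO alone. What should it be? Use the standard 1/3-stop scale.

Overexposed by 2/3 stop → need 2/3 stop darker.
ISO: 20000 → 16000 → 12800.

ISO 12800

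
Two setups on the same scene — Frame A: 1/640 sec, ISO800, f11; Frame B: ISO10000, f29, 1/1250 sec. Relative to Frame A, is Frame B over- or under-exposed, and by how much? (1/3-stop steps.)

Aperture: f/11 → f/13 → f/14 → f/16 → f/18 → f/20 → f/22 → f/25 → f/29 — 2 2/3 stops stopped down (darker).
Shutter speed: 1/640 → 1/800 → 1/1000 → 1/1250 — 1 stop faster (darker).
ISO: 800 → 1000 → 1250 → 1600 → 2000 → 2500 → 3200 → 4000 → 5000 → 6400 → 8000 → 10000 — 3 2/3 stops raised (brighter).
Net: −2 2/3 −1 +3 2/3 = 0 stops.

same exposure (0 stops)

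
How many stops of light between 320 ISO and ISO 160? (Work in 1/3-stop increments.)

320 → 250 → 200 → 160 — count the steps: 3 third-stops = 1 stop.

1 stop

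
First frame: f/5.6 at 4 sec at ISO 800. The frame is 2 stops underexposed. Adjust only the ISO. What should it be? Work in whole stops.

ISO 3200

Underexposed by 2 stops → need 2 stops brighter.
ISO: 800 → 1600 → 3200.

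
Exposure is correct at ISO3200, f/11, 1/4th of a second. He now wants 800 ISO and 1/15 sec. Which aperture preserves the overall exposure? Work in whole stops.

ISO: 3200 → 1600 → 800 — 2 stops dropped (darker).
Shutter speed: 1/4 → 1/8 → 1/15 — 2 stops shorter (darker).
Net change so far: 4 stops darker. Offset with the aperture: f/11 → f/8 → f/5.6 → f/4 → f/2.8.

f/2.8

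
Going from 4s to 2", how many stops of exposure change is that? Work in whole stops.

1 stop

4 → 2 — count the steps: 1 stop.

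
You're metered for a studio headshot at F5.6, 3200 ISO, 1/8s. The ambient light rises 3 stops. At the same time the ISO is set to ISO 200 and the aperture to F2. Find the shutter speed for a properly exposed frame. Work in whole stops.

1/30s

Scene light: 3 stops brighter.
ISO: 3200 → 1600 → 800 → 400 → 200 — 4 stops dropped (darker).
Aperture: f/5.6 → f/4 → f/2.8 → f/2 — 3 stops opened up (brighter).
Net so far: 2 stops brighter. Shutter speed: 1/8 → 1/15 → 1/30.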